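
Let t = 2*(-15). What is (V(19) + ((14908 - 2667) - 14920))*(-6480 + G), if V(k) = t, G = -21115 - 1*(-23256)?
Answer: 11754351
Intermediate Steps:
t = -30
G = 2141 (G = -21115 + 23256 = 2141)
V(k) = -30
(V(19) + ((14908 - 2667) - 14920))*(-6480 + G) = (-30 + ((14908 - 2667) - 14920))*(-6480 + 2141) = (-30 + (12241 - 14920))*(-4339) = (-30 - 2679)*(-4339) = -2709*(-4339) = 11754351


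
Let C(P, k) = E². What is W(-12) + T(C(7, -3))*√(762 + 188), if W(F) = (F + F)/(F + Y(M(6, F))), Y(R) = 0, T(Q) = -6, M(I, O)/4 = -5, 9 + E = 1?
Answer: 2 - 30*√38 ≈ -182.93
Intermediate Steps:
E = -8 (E = -9 + 1 = -8)
M(I, O) = -20 (M(I, O) = 4*(-5) = -20)
C(P, k) = 64 (C(P, k) = (-8)² = 64)
W(F) = 2 (W(F) = (F + F)/(F + 0) = (2*F)/F = 2)
W(-12) + T(C(7, -3))*√(762 + 188) = 2 - 6*√(762 + 188) = 2 - 30*√38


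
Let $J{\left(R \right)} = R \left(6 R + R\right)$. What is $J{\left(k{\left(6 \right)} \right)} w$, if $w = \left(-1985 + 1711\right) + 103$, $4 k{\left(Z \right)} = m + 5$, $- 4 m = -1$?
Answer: $- \frac{527877}{256} \approx -2062.0$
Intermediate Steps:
$m = \frac{1}{4}$ ($m = \left(- \frac{1}{4}\right) \left(-1\right) = \frac{1}{4} \approx 0.25$)
$k{\left(Z \right)} = \frac{21}{16}$ ($k{\left(Z \right)} = \frac{\frac{1}{4} + 5}{4} = \frac{1}{4} \cdot \frac{21}{4} = \frac{21}{16}$)
$w = -171$ ($w = -274 + 103 = -171$)
$J{\left(R \right)} = 7 R^{2}$ ($J{\left(R \right)} = R 7 R = 7 R^{2}$)
$J{\left(k{\left(6 \right)} \right)} w = 7 \left(\frac{21}{16}\right)^{2} \left(-171\right) = 7 \cdot \frac{441}{256} \left(-171\right) = \frac{3087}{256} \left(-171\right) = - \frac{527877}{256}$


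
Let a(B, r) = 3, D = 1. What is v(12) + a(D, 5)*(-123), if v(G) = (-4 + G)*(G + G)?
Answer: -177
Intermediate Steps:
v(G) = 2*G*(-4 + G) (v(G) = (-4 + G)*(2*G) = 2*G*(-4 + G))
v(12) + a(D, 5)*(-123) = 2*12*(-4 + 12) + 3*(-123) = 2*12*8 - 369 = 192 - 369 = -177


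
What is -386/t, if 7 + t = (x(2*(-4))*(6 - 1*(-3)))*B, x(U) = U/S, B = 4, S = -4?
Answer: -386/65 ≈ -5.9385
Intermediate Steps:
x(U) = -U/4 (x(U) = U/(-4) = U*(-¼) = -U/4)
t = 65 (t = -7 + ((-(-4)/2)*(6 - 1*(-3)))*4 = -7 + ((-¼*(-8))*(6 + 3))*4 = -7 + (2*9)*4 = -7 + 18*4 = -7 + 72 = 65)
-386/t = -386/65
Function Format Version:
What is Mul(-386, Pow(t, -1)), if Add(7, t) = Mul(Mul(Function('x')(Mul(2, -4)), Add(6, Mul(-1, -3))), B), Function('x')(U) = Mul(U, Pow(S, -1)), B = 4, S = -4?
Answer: Rational(-386, 65) ≈ -5.9385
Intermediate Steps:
Function('x')(U) = Mul(Rational(-1, 4), U) (Function('x')(U) = Mul(U, Pow(-4, -1)) = Mul(U, Rational(-1, 4)) = Mul(Rational(-1, 4), U))
t = 65 (t = Add(-7, Mul(Mul(Mul(Rational(-1, 4), Mul(2, -4)), Add(6, Mul(-1, -3))), 4)) = Add(-7, Mul(Mul(Mul(Rational(-1, 4), -8), Add(6, 3)), 4)) = Add(-7, Mul(Mul(2, 9), 4)) = Add(-7, Mul(18, 4)) = Add(-7, 72) = 65)
Mul(-386, Pow(t, -1)) = Mul(-386, Pow(65, -1)) = Mul(-386, Rational(1, 65)) = Rational(-386, 65)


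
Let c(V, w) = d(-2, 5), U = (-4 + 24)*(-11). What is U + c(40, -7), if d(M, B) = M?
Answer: -222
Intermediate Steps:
U = -220 (U = 20*(-11) = -220)
c(V, w) = -2
U + c(40, -7) = -220 - 2 = -222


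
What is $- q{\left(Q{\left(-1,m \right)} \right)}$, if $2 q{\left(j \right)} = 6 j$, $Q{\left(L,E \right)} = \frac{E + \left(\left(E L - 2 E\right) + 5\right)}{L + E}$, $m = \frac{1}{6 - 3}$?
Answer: $\frac{39}{2} \approx 19.5$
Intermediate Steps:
$m = \frac{1}{3} \approx 0.33333$
$Q{\left(L,E \right)} = \frac{5 - E + E L}{E + L}$ ($Q{\left(L,E \right)} = \frac{E + \left(\left(- 2 E + E L\right) + 5\right)}{E + L} = \frac{E + \left(5 - 2 E + E L\right)}{E + L} = \frac{5 - E + E L}{E + L}$)
$q{\left(j \right)} = 3 j$ ($q{\left(j \right)} = \frac{6 j}{2} = 3 j$)
$- q{\left(Q{\left(-1,m \right)} \right)} = - 3 \frac{5 - \frac{1}{3} + \frac{1}{3} \left(-1\right)}{\frac{1}{3} - 1} = - 3 \frac{5 - \frac{1}{3} - \frac{1}{3}}{- \frac{2}{3}} = - 3 \left(\left(- \frac{3}{2}\right) \frac{13}{3}\right) = - \frac{3 \left(-13\right)}{2} = \left(-1\right) \left(- \frac{39}{2}\right) = \frac{39}{2}$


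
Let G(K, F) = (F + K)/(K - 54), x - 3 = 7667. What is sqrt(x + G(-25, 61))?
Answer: sqrt(47865626)/79 ≈ 87.576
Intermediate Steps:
x = 7670 (x = 3 + 7667 = 7670)
G(K, F) = (F + K)/(-54 + K)
sqrt(x + G(-25, 61)) = sqrt(7670 + (61 - 25)/(-54 - 25)) = sqrt(7670 + 36/(-79)) = sqrt(7670 - 1/79*36) = sqrt(7670 - 36/79) = sqrt(605894/79) = sqrt(47865626)/79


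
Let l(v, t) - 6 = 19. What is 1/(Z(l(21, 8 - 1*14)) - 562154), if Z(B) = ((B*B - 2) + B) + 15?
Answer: -1/561491 ≈ -1.7810e-6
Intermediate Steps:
l(v, t) = 25 (l(v, t) = 6 + 19 = 25)
Z(B) = 13 + B + B² (Z(B) = ((B² - 2) + B) + 15 = ((-2 + B²) + B) + 15 = (-2 + B + B²) + 15 = 13 + B + B²)
1/(Z(l(21, 8 - 1*14)) - 562154) = 1/((13 + 25 + 25²) - 562154) = 1/((13 + 25 + 625) - 562154) = 1/(663 - 562154) = 1/(-561491) = -1/561491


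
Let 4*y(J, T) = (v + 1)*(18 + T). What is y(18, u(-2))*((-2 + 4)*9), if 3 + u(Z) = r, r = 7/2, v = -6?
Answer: -1665/4 ≈ -416.25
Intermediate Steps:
r = 7/2 (r = 7*(½) = 7/2 ≈ 3.5000)
u(Z) = ½ (u(Z) = -3 + 7/2 = ½)
y(J, T) = -45/2 - 5*T/4 (y(J, T) = ((-6 + 1)*(18 + T))/4 = (-5*(18 + T))/4 = (-90 - 5*T)/4 = -45/2 - 5*T/4)
y(18, u(-2))*((-2 + 4)*9) = (-45/2 - 5/4*½)*((-2 + 4)*9) = (-45/2 - 5/8)*(2*9) = -185/8*18 = -1665/4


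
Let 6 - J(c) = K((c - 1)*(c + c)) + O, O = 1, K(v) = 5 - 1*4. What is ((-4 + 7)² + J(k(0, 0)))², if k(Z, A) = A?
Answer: 169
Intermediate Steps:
K(v) = 1 (K(v) = 5 - 4 = 1)
J(c) = 4 (J(c) = 6 - (1 + 1) = 6 - 1*2 = 6 - 2 = 4)
((-4 + 7)² + J(k(0, 0)))² = ((-4 + 7)² + 4)² = (3² + 4)² = (9 + 4)² = 13² = 169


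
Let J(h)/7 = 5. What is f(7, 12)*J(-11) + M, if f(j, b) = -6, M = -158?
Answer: -368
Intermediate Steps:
J(h) = 35 (J(h) = 7*5 = 35)
f(7, 12)*J(-11) + M = -6*35 - 158 = -210 - 158 = -368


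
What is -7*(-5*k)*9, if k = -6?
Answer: -1890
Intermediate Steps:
-7*(-5*k)*9 = -7*(-5*(-6))*9 = -210*9 = -7*270 = -1890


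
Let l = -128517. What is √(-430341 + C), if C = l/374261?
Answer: 3*I*√6697607749212022/374261 ≈ 656.0*I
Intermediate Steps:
C = -128517/374261 ≈ -0.34339
√(-430341 + C) = √(-430341 - 128517/374261) = √(-161059981518/374261) = 3*I*√6697607749212022/374261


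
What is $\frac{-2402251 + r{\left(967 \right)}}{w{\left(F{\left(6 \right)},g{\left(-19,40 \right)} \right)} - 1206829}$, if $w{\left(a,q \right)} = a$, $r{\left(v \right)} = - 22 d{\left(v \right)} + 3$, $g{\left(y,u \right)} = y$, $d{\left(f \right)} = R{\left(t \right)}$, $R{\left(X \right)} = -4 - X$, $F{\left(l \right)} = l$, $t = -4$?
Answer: $\frac{2402248}{1206823} \approx 1.9906$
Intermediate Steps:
$d{\left(f \right)} = 0$ ($d{\left(f \right)} = -4 - -4 = -4 + 4 = 0$)
$r{\left(v \right)} = 3$ ($r{\left(v \right)} = \left(-22\right) 0 + 3 = 0 + 3 = 3$)
$\frac{-2402251 + r{\left(967 \right)}}{w{\left(F{\left(6 \right)},g{\left(-19,40 \right)} \right)} - 1206829} = \frac{-2402251 + 3}{6 - 1206829} = - \frac{2402248}{-1206823} = \left(-2402248\right) \left(- \frac{1}{1206823}\right) = \frac{2402248}{1206823}$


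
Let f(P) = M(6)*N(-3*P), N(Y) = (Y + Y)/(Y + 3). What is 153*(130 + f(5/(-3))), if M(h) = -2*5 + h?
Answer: 19125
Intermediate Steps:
M(h) = -10 + h
N(Y) = 2*Y/(3 + Y) (N(Y) = (2*Y)/(3 + Y) = 2*Y/(3 + Y))
f(P) = 24*P/(3 - 3*P) (f(P) = (-10 + 6)*(2*(-3*P)/(3 - 3*P)) = -(-24)*P/(3 - 3*P) = 24*P/(3 - 3*P))
153*(130 + f(5/(-3))) = 153*(130 - 8*5/(-3)/(-1 + 5/(-3))) = 153*(130 - 8*5*(-⅓)/(-1 + 5*(-⅓))) = 153*(130 - 8*(-5/3)/(-1 - 5/3)) = 153*(130 - 8*(-5/3)/(-8/3)) = 153*(130 - 8*(-5/3)*(-3/8)) = 153*(130 - 5) = 153*125 = 19125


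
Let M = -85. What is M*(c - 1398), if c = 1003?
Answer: 33575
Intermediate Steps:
M*(c - 1398) = -85*(1003 - 1398) = -85*(-395) = 33575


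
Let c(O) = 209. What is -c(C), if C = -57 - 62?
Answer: -209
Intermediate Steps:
C = -119
-c(C) = -1*209 = -209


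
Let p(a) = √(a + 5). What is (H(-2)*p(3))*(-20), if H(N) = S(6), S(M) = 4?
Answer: -160*√2 ≈ -226.27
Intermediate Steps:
H(N) = 4
p(a) = √(5 + a)
(H(-2)*p(3))*(-20) = (4*√(5 + 3))*(-20) = (4*√8)*(-20) = (4*(2*√2))*(-20) = (8*√2)*(-20) = -160*√2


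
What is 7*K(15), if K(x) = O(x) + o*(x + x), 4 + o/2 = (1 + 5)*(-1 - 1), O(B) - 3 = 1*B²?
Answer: -5124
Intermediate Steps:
O(B) = 3 + B² (O(B) = 3 + 1*B² = 3 + B²)
o = -32 (o = -8 + 2*((1 + 5)*(-1 - 1)) = -8 + 2*(6*(-2)) = -8 + 2*(-12) = -8 - 24 = -32)
K(x) = 3 + x² - 64*x (K(x) = (3 + x²) - 32*(x + x) = (3 + x²) - 64*x = 3 + x² - 64*x)
7*K(15) = 7*(3 + 15² - 64*15) = 7*(3 + 225 - 960) = 7*(-732) = -5124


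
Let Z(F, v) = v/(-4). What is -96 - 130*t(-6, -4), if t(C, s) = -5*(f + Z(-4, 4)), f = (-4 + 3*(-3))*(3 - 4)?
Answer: 7704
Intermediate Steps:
Z(F, v) = -v/4 (Z(F, v) = v*(-¼) = -v/4)
f = 13 (f = (-4 - 9)*(-1) = -13*(-1) = 13)
t(C, s) = -60 (t(C, s) = -5*(13 - ¼*4) = -5*(13 - 1) = -5*12 = -60)
-96 - 130*t(-6, -4) = -96 - 130*(-60) = -96 + 7800 = 7704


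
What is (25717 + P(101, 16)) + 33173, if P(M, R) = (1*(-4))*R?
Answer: 58826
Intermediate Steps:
P(M, R) = -4*R
(25717 + P(101, 16)) + 33173 = (25717 - 4*16) + 33173 = (25717 - 64) + 33173 = 25653 + 33173 = 58826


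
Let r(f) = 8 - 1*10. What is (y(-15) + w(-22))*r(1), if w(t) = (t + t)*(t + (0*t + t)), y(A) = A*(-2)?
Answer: -3932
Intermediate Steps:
y(A) = -2*A
w(t) = 4*t² (w(t) = (2*t)*(t + (0 + t)) = (2*t)*(t + t) = (2*t)*(2*t) = 4*t²)
r(f) = -2 (r(f) = 8 - 10 = -2)
(y(-15) + w(-22))*r(1) = (-2*(-15) + 4*(-22)²)*(-2) = (30 + 4*484)*(-2) = (30 + 1936)*(-2) = 1966*(-2) = -3932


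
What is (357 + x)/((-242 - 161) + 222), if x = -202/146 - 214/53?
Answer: -1360258/700289 ≈ -1.9424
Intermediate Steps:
x = -20975/3869 (x = -202*1/146 - 214*1/53 = -101/73 - 214/53 = -20975/3869 ≈ -5.4213)
(357 + x)/((-242 - 161) + 222) = (357 - 20975/3869)/((-242 - 161) + 222) = 1360258/(3869*(-403 + 222)) = (1360258/3869)/(-181) = (1360258/3869)*(-1/181) = -1360258/700289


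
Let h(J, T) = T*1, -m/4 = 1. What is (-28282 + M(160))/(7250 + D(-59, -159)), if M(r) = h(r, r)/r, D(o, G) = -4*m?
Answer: -9427/2422 ≈ -3.8922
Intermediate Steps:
m = -4 (m = -4*1 = -4)
h(J, T) = T
D(o, G) = 16 (D(o, G) = -4*(-4) = 16)
M(r) = 1 (M(r) = r/r = 1)
(-28282 + M(160))/(7250 + D(-59, -159)) = (-28282 + 1)/(7250 + 16) = -28281/7266 = -28281*1/7266 = -9427/2422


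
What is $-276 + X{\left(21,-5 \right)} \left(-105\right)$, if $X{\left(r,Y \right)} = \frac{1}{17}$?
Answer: $- \frac{4797}{17} \approx -282.18$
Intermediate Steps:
$X{\left(r,Y \right)} = \frac{1}{17}$
$-276 + X{\left(21,-5 \right)} \left(-105\right) = -276 + \frac{1}{17} \left(-105\right) = -276 - \frac{105}{17} = - \frac{4797}{17}$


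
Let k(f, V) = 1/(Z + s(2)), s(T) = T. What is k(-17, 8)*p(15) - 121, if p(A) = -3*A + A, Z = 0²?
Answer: -136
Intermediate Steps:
Z = 0
k(f, V) = ½ (k(f, V) = 1/(0 + 2) = 1/2 = ½)
p(A) = -2*A
k(-17, 8)*p(15) - 121 = (-2*15)/2 - 121 = (½)*(-30) - 121 = -15 - 121 = -136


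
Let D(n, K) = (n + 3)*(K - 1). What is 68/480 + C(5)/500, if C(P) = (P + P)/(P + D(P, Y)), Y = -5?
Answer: 3643/25800 ≈ 0.14120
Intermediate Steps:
D(n, K) = (-1 + K)*(3 + n) (D(n, K) = (3 + n)*(-1 + K) = (-1 + K)*(3 + n))
C(P) = 2*P/(-18 - 5*P) (C(P) = (P + P)/(P + (-3 - P + 3*(-5) - 5*P)) = (2*P)/(P + (-3 - P - 15 - 5*P)) = (2*P)/(P + (-18 - 6*P)) = (2*P)/(-18 - 5*P) = 2*P/(-18 - 5*P))
68/480 + C(5)/500 = 68/480 - 2*5/(18 + 5*5)/500 = 68*(1/480) - 2*5/(18 + 25)*(1/500) = 17/120 - 2*5/43*(1/500) = 17/120 - 2*5*1/43*(1/500) = 17/120 - 10/43*1/500 = 17/120 - 1/2150 = 3643/25800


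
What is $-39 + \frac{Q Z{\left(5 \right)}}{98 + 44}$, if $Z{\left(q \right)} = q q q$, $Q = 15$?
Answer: $- \frac{3663}{142} \approx -25.796$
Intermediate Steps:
$Z{\left(q \right)} = q^{3}$ ($Z{\left(q \right)} = q^{2} q = q^{3}$)
$-39 + \frac{Q Z{\left(5 \right)}}{98 + 44} = -39 + \frac{15 \cdot 5^{3}}{98 + 44} = -39 + \frac{15 \cdot 125}{142} = -39 + \frac{1}{142} \cdot 1875 = -39 + \frac{1875}{142} = - \frac{3663}{142}$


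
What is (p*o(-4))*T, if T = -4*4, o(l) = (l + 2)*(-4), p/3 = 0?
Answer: 0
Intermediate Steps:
p = 0 (p = 3*0 = 0)
o(l) = -8 - 4*l (o(l) = (2 + l)*(-4) = -8 - 4*l)
T = -16
(p*o(-4))*T = (0*(-8 - 4*(-4)))*(-16) = (0*(-8 + 16))*(-16) = (0*8)*(-16) = 0*(-16) = 0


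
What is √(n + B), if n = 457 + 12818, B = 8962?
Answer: √22237 ≈ 149.12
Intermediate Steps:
n = 13275
√(n + B) = √(13275 + 8962) = √22237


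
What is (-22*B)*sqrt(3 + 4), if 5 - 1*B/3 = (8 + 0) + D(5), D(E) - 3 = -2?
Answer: 264*sqrt(7) ≈ 698.48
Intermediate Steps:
D(E) = 1 (D(E) = 3 - 2 = 1)
B = -12 (B = 15 - 3*((8 + 0) + 1) = 15 - 3*(8 + 1) = 15 - 3*9 = 15 - 27 = -12)
(-22*B)*sqrt(3 + 4) = (-22*(-12))*sqrt(3 + 4) = 264*sqrt(7)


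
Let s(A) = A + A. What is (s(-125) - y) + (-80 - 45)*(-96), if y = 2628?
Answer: 9122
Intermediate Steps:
s(A) = 2*A
(s(-125) - y) + (-80 - 45)*(-96) = (2*(-125) - 1*2628) + (-80 - 45)*(-96) = (-250 - 2628) - 125*(-96) = -2878 + 12000 = 9122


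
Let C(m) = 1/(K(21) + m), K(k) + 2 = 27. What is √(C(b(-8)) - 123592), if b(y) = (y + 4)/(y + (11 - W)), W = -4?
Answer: 5*I*√16062011/57 ≈ 351.56*I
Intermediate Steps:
K(k) = 25 (K(k) = -2 + 27 = 25)
b(y) = (4 + y)/(15 + y) (b(y) = (y + 4)/(y + (11 - 1*(-4))) = (4 + y)/(y + (11 + 4)) = (4 + y)/(y + 15) = (4 + y)/(15 + y))
C(m) = 1/(25 + m)
√(C(b(-8)) - 123592) = √(1/(25 + (4 - 8)/(15 - 8)) - 123592) = √(1/(25 - 4/7) - 123592) = √(1/(171/7) - 123592) = √(7/171 - 123592) = √(-21134225/171) = 5*I*√16062011/57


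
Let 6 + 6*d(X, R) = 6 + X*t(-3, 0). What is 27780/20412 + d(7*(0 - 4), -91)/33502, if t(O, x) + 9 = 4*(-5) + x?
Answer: 5556238/4070493 ≈ 1.3650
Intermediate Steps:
t(O, x) = -29 + x (t(O, x) = -9 + (4*(-5) + x) = -9 + (-20 + x) = -29 + x)
d(X, R) = -29*X/6 (d(X, R) = -1 + (6 + X*(-29 + 0))/6 = -1 + (6 + X*(-29))/6 = -1 + (6 - 29*X)/6 = -1 + (1 - 29*X/6) = -29*X/6)
27780/20412 + d(7*(0 - 4), -91)/33502 = 27780/20412 - 203*(0 - 4)/6/33502 = 27780*(1/20412) - 203*(-4)/6*(1/33502) = 2315/1701 - 29/6*(-28)*(1/33502) = 2315/1701 + (406/3)*(1/33502) = 2315/1701 + 29/7179 = 5556238/4070493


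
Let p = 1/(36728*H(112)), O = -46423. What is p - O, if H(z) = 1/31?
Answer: 1705023975/36728 ≈ 46423.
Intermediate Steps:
H(z) = 1/31
p = 31/36728 (p = 1/(36728*(1/31)) = (1/36728)*31 = 31/36728 ≈ 0.00084404)
p - O = 31/36728 - 1*(-46423) = 31/36728 + 46423 = 1705023975/36728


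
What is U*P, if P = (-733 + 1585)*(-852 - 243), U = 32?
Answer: -29854080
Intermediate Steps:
P = -932940 (P = 852*(-1095) = -932940)
U*P = 32*(-932940) = -29854080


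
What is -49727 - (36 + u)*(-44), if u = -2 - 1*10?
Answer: -48671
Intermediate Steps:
u = -12 (u = -2 - 10 = -12)
-49727 - (36 + u)*(-44) = -49727 - (36 - 12)*(-44) = -49727 - 24*(-44) = -49727 - 1*(-1056) = -49727 + 1056 = -48671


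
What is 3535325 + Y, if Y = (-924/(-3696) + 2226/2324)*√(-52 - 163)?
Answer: 3535325 + 401*I*√215/332 ≈ 3.5353e+6 + 17.71*I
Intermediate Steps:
Y = 401*I*√215/332 (Y = (-924*(-1/3696) + 2226*(1/2324))*√(-215) = (¼ + 159/166)*(I*√215) = 401*(I*√215)/332 = 401*I*√215/332 ≈ 17.71*I)
3535325 + Y = 3535325 + 401*I*√215/332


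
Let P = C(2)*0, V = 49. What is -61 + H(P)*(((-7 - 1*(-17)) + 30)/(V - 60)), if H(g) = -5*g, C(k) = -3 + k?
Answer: -61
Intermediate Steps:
P = 0 (P = (-3 + 2)*0 = -1*0 = 0)
-61 + H(P)*(((-7 - 1*(-17)) + 30)/(V - 60)) = -61 + (-5*0)*(((-7 - 1*(-17)) + 30)/(49 - 60)) = -61 + 0*(((-7 + 17) + 30)/(-11)) = -61 + 0*((10 + 30)*(-1/11)) = -61 + 0*(40*(-1/11)) = -61 + 0*(-40/11) = -61 + 0 = -61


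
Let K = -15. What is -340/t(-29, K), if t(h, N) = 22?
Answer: -170/11 ≈ -15.455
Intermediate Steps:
-340/t(-29, K) = -340/22 = -340*1/22 = -170/11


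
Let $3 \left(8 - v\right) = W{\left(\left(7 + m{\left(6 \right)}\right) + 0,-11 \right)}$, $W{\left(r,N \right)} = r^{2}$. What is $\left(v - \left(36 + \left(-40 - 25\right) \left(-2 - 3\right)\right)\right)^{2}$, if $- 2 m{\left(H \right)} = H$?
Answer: $\frac{1155625}{9} \approx 1.284 \cdot 10^{5}$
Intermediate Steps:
$m{\left(H \right)} = - \frac{H}{2}$
$v = \frac{8}{3}$ ($v = 8 - \frac{\left(\left(7 - 3\right) + 0\right)^{2}}{3} = 8 - \frac{\left(4 + 0\right)^{2}}{3} = 8 - \frac{4^{2}}{3} = 8 - \frac{16}{3} = \frac{8}{3} \approx 2.6667$)
$\left(v - \left(36 + \left(-40 - 25\right) \left(-2 - 3\right)\right)\right)^{2} = \left(\frac{8}{3} - \left(36 + \left(-40 - 25\right) \left(-2 - 3\right)\right)\right)^{2} = \left(\frac{8}{3} - \left(36 + 325\right)\right)^{2} = \left(\frac{8}{3} - 361\right)^{2} = \left(- \frac{1075}{3}\right)^{2} = \frac{1155625}{9}$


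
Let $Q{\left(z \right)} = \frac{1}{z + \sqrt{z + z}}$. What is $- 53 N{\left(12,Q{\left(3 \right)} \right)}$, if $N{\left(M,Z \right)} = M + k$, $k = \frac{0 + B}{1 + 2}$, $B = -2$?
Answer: $- \frac{1802}{3} \approx -600.67$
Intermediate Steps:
$k = - \frac{2}{3}$ ($k = \frac{0 - 2}{1 + 2} = - \frac{2}{3} \approx -0.66667$)
$Q{\left(z \right)} = \frac{1}{z + \sqrt{2} \sqrt{z}}$ ($Q{\left(z \right)} = \frac{1}{z + \sqrt{2 z}} = \frac{1}{z + \sqrt{2} \sqrt{z}}$)
$N{\left(M,Z \right)} = - \frac{2}{3} + M$ ($N{\left(M,Z \right)} = M - \frac{2}{3} = - \frac{2}{3} + M$)
$- 53 N{\left(12,Q{\left(3 \right)} \right)} = - 53 \left(- \frac{2}{3} + 12\right) = \left(-53\right) \frac{34}{3} = - \frac{1802}{3}$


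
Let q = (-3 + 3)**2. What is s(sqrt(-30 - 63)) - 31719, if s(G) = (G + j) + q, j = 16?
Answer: -31703 + I*sqrt(93) ≈ -31703.0 + 9.6436*I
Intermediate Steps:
q = 0 (q = 0**2 = 0)
s(G) = 16 + G (s(G) = (G + 16) + 0 = (16 + G) + 0 = 16 + G)
s(sqrt(-30 - 63)) - 31719 = (16 + sqrt(-30 - 63)) - 31719 = (16 + sqrt(-93)) - 31719 = (16 + I*sqrt(93)) - 31719 = -31703 + I*sqrt(93)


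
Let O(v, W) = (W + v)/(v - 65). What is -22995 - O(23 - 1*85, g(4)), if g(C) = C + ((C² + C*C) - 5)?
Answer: -2920396/127 ≈ -22995.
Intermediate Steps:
g(C) = -5 + C + 2*C² (g(C) = C + ((C² + C²) - 5) = C + (2*C² - 5) = C + (-5 + 2*C²) = -5 + C + 2*C²)
O(v, W) = (W + v)/(-65 + v)
-22995 - O(23 - 1*85, g(4)) = -22995 - ((-5 + 4 + 2*4²) + (23 - 1*85))/(-65 + (23 - 1*85)) = -22995 - ((-5 + 4 + 2*16) + (23 - 85))/(-65 + (23 - 85)) = -22995 - ((-5 + 4 + 32) - 62)/(-65 - 62) = -22995 - (31 - 62)/(-127) = -22995 - (-1)*(-31)/127 = -22995 - 1*31/127 = -22995 - 31/127 = -2920396/127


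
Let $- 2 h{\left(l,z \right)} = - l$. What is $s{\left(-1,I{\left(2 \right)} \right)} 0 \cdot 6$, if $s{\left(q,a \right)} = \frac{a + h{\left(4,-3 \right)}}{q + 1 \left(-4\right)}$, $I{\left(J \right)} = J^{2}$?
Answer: $0$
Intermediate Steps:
$h{\left(l,z \right)} = \frac{l}{2}$ ($h{\left(l,z \right)} = - \frac{\left(-1\right) l}{2} = \frac{l}{2}$)
$s{\left(q,a \right)} = \frac{2 + a}{-4 + q}$ ($s{\left(q,a \right)} = \frac{a + \frac{1}{2} \cdot 4}{q + 1 \left(-4\right)} = \frac{a + 2}{q - 4} = \frac{2 + a}{-4 + q}$)
$s{\left(-1,I{\left(2 \right)} \right)} 0 \cdot 6 = \frac{2 + 2^{2}}{-4 - 1} \cdot 0 \cdot 6 = \frac{2 + 4}{-5} \cdot 0 \cdot 6 = \left(- \frac{1}{5}\right) 6 \cdot 0 \cdot 6 = \left(- \frac{6}{5}\right) 0 \cdot 6 = 0 \cdot 6 = 0$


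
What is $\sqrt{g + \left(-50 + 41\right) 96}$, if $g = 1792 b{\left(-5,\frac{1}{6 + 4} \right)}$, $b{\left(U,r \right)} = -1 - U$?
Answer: $4 \sqrt{394} \approx 79.398$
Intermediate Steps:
$g = 7168$ ($g = 1792 \left(-1 - -5\right) = 1792 \left(-1 + 5\right) = 1792 \cdot 4 = 7168$)
$\sqrt{g + \left(-50 + 41\right) 96} = \sqrt{7168 + \left(-50 + 41\right) 96} = \sqrt{7168 - 864} = \sqrt{6304} = 4 \sqrt{394}$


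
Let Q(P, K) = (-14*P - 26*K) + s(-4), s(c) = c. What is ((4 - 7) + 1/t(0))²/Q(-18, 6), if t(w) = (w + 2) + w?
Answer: 25/368 ≈ 0.067935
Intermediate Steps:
t(w) = 2 + 2*w (t(w) = (2 + w) + w = 2 + 2*w)
Q(P, K) = -4 - 26*K - 14*P (Q(P, K) = (-14*P - 26*K) - 4 = (-26*K - 14*P) - 4 = -4 - 26*K - 14*P)
((4 - 7) + 1/t(0))²/Q(-18, 6) = ((4 - 7) + 1/(2 + 2*0))²/(-4 - 26*6 - 14*(-18)) = (-3 + 1/(2 + 0))²/(-4 - 156 + 252) = (-3 + 1/2)²/92 = (-3 + ½)²*(1/92) = (-5/2)²*(1/92) = (25/4)*(1/92) = 25/368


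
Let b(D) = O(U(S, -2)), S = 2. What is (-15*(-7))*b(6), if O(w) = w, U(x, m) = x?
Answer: 210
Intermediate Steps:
b(D) = 2
(-15*(-7))*b(6) = -15*(-7)*2 = 105*2 = 210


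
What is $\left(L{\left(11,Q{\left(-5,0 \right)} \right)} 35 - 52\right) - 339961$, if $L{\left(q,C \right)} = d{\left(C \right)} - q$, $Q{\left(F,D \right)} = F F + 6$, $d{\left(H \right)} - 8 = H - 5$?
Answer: $-339208$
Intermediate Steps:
$d{\left(H \right)} = 3 + H$ ($d{\left(H \right)} = 8 + \left(H - 5\right) = 8 + \left(-5 + H\right) = 3 + H$)
$Q{\left(F,D \right)} = 6 + F^{2}$ ($Q{\left(F,D \right)} = F^{2} + 6 = 6 + F^{2}$)
$L{\left(q,C \right)} = 3 + C - q$ ($L{\left(q,C \right)} = \left(3 + C\right) - q = 3 + C - q$)
$\left(L{\left(11,Q{\left(-5,0 \right)} \right)} 35 - 52\right) - 339961 = \left(\left(3 + \left(6 + \left(-5\right)^{2}\right) - 11\right) 35 - 52\right) - 339961 = \left(\left(3 + \left(6 + 25\right) - 11\right) 35 - 52\right) - 339961 = \left(\left(3 + 31 - 11\right) 35 - 52\right) - 339961 = \left(23 \cdot 35 - 52\right) - 339961 = \left(805 - 52\right) - 339961 = 753 - 339961 = -339208$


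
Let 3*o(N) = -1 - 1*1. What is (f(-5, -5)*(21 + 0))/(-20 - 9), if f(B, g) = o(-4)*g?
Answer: -70/29 ≈ -2.4138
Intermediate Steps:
o(N) = -2/3 (o(N) = (-1 - 1*1)/3 = (-1 - 1)/3 = (1/3)*(-2) = -2/3)
f(B, g) = -2*g/3
(f(-5, -5)*(21 + 0))/(-20 - 9) = ((-2/3*(-5))*(21 + 0))/(-20 - 9) = ((10/3)*21)/(-29) = 70*(-1/29) = -70/29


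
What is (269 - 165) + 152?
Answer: 256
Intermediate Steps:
(269 - 165) + 152 = 104 + 152 = 256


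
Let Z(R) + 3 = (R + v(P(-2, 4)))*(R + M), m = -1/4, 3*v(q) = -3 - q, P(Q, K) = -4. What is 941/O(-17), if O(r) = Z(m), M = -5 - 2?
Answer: -45168/173 ≈ -261.09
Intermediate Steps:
v(q) = -1 - q/3 (v(q) = (-3 - q)/3 = -1 - q/3)
m = -1/4 (m = -1*1/4 = -1/4 ≈ -0.25000)
M = -7
Z(R) = -3 + (-7 + R)*(1/3 + R) (Z(R) = -3 + (R + (-1 - 1/3*(-4)))*(R - 7) = -3 + (R + (-1 + 4/3))*(-7 + R) = -3 + (R + 1/3)*(-7 + R) = -3 + (1/3 + R)*(-7 + R) = -3 + (-7 + R)*(1/3 + R))
O(r) = -173/48 (O(r) = -16/3 + (-1/4)**2 - 20/3*(-1/4) = -16/3 + 1/16 + 5/3 = -173/48)
941/O(-17) = 941/(-173/48) = 941*(-48/173) = -45168/173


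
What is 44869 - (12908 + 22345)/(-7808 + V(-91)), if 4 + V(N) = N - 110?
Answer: 119856850/2671 ≈ 44873.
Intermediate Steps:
V(N) = -114 + N (V(N) = -4 + (N - 110) = -4 + (-110 + N) = -114 + N)
44869 - (12908 + 22345)/(-7808 + V(-91)) = 44869 - (12908 + 22345)/(-7808 + (-114 - 91)) = 44869 - 35253/(-7808 - 205) = 44869 - 35253/(-8013) = 44869 - 35253*(-1)/8013 = 44869 - 1*(-11751/2671) = 44869 + 11751/2671 = 119856850/2671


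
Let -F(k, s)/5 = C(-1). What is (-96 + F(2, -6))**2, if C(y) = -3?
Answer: 6561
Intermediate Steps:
F(k, s) = 15 (F(k, s) = -5*(-3) = 15)
(-96 + F(2, -6))**2 = (-96 + 15)**2 = (-81)**2 = 6561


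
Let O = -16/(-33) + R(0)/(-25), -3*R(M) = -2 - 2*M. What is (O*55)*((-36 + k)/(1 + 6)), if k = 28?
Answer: -144/5 ≈ -28.800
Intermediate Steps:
R(M) = ⅔ + 2*M/3 (R(M) = -(-2 - 2*M)/3 = ⅔ + 2*M/3)
O = 126/275 (O = -16/(-33) + (⅔ + (⅔)*0)/(-25) = -16*(-1/33) + (⅔ + 0)*(-1/25) = 16/33 + (⅔)*(-1/25) = 16/33 - 2/75 = 126/275 ≈ 0.45818)
(O*55)*((-36 + k)/(1 + 6)) = ((126/275)*55)*((-36 + 28)/(1 + 6)) = 126*(-8/7)/5 = 126*(-8*⅐)/5 = (126/5)*(-8/7) = -144/5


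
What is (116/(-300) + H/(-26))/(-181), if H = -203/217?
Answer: 21199/10941450 ≈ 0.0019375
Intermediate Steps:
H = -29/31 (H = -203*1/217 = -29/31 ≈ -0.93548)
(116/(-300) + H/(-26))/(-181) = (116/(-300) - 29/31/(-26))/(-181) = (116*(-1/300) - 29/31*(-1/26))*(-1/181) = (-29/75 + 29/806)*(-1/181) = -21199/60450*(-1/181) = 21199/10941450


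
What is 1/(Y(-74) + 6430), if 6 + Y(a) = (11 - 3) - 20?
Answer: 1/6412 ≈ 0.00015596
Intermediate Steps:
Y(a) = -18 (Y(a) = -6 + ((11 - 3) - 20) = -6 + (8 - 20) = -6 - 12 = -18)
1/(Y(-74) + 6430) = 1/(-18 + 6430) = 1/6412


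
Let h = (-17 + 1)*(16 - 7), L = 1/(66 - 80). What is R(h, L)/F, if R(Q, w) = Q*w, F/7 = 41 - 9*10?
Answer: -72/2401 ≈ -0.029988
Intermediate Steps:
L = -1/14 (L = 1/(-14) = -1/14 ≈ -0.071429)
h = -144 (h = -16*9 = -144)
F = -343 (F = 7*(41 - 9*10) = 7*(41 - 90) = 7*(-49) = -343)
R(h, L)/F = -144*(-1/14)/(-343) = (72/7)*(-1/343) = -72/2401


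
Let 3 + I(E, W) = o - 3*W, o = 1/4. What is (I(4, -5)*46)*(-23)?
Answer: -25921/2 ≈ -12961.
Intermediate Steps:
o = 1/4 ≈ 0.25000
I(E, W) = -11/4 - 3*W (I(E, W) = -3 + (1/4 - 3*W) = -11/4 - 3*W)
(I(4, -5)*46)*(-23) = ((-11/4 - 3*(-5))*46)*(-23) = ((-11/4 + 15)*46)*(-23) = ((49/4)*46)*(-23) = (1127/2)*(-23) = -25921/2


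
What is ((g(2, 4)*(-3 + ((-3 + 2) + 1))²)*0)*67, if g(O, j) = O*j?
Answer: 0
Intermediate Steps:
((g(2, 4)*(-3 + ((-3 + 2) + 1))²)*0)*67 = (((2*4)*(-3 + ((-3 + 2) + 1))²)*0)*67 = ((8*(-3 + (-1 + 1))²)*0)*67 = ((8*(-3 + 0)²)*0)*67 = ((8*(-3)²)*0)*67 = ((8*9)*0)*67 = (72*0)*67 = 0*67 = 0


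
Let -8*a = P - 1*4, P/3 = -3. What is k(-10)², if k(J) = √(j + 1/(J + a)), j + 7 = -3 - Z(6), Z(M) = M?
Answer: -1080/67 ≈ -16.119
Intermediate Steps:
P = -9 (P = 3*(-3) = -9)
a = 13/8 (a = -(-9 - 1*4)/8 = -(-9 - 4)/8 = -⅛*(-13) = 13/8 ≈ 1.6250)
j = -16 (j = -7 + (-3 - 1*6) = -7 + (-3 - 6) = -7 - 9 = -16)
k(J) = √(-16 + 1/(13/8 + J)) (k(J) = √(-16 + 1/(J + 13/8)) = √(-16 + 1/(13/8 + J)))
k(-10)² = (2*√2*√((-25 - 16*(-10))/(13 + 8*(-10))))² = (2*√2*√((-25 + 160)/(13 - 80)))² = (2*√2*√(135/(-67)))² = (2*√2*√(-1/67*135))² = (2*√2*√(-135/67))² = (2*√2*(3*I*√1005/67))² = (6*I*√2010/67)² = -1080/67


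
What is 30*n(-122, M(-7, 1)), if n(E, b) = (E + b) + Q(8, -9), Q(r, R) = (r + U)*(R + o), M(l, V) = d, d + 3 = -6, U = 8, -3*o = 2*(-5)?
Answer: -6650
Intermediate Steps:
o = 10/3 (o = -2*(-5)/3 = -⅓*(-10) = 10/3 ≈ 3.3333)
d = -9 (d = -3 - 6 = -9)
M(l, V) = -9
Q(r, R) = (8 + r)*(10/3 + R) (Q(r, R) = (r + 8)*(R + 10/3) = (8 + r)*(10/3 + R))
n(E, b) = -272/3 + E + b (n(E, b) = (E + b) + (80/3 + 8*(-9) + (10/3)*8 - 9*8) = (E + b) + (80/3 - 72 + 80/3 - 72) = (E + b) - 272/3 = -272/3 + E + b)
30*n(-122, M(-7, 1)) = 30*(-272/3 - 122 - 9) = 30*(-665/3) = -6650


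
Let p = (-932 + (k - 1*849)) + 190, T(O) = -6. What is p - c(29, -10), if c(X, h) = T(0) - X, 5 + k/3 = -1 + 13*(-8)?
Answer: -1886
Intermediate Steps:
k = -330 (k = -15 + 3*(-1 + 13*(-8)) = -15 + 3*(-1 - 104) = -15 + 3*(-105) = -15 - 315 = -330)
c(X, h) = -6 - X
p = -1921 (p = (-932 + (-330 - 1*849)) + 190 = (-932 + (-330 - 849)) + 190 = (-932 - 1179) + 190 = -2111 + 190 = -1921)
p - c(29, -10) = -1921 - (-6 - 1*29) = -1921 - (-6 - 29) = -1921 - 1*(-35) = -1921 + 35 = -1886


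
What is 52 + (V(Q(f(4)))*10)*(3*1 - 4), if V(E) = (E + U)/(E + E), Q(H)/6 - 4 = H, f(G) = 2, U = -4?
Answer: 428/9 ≈ 47.556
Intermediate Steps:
Q(H) = 24 + 6*H
V(E) = (-4 + E)/(2*E) (V(E) = (E - 4)/(E + E) = (-4 + E)/((2*E)) = (-4 + E)*(1/(2*E)) = (-4 + E)/(2*E))
52 + (V(Q(f(4)))*10)*(3*1 - 4) = 52 + (((-4 + (24 + 6*2))/(2*(24 + 6*2)))*10)*(3*1 - 4) = 52 + (((-4 + (24 + 12))/(2*(24 + 12)))*10)*(3 - 4) = 52 + (((½)*(-4 + 36)/36)*10)*(-1) = 52 + (((½)*(1/36)*32)*10)*(-1) = 52 + ((4/9)*10)*(-1) = 52 + (40/9)*(-1) = 52 - 40/9 = 428/9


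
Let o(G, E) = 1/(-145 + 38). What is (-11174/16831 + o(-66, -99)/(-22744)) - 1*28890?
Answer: -1183363218123681/40960056248 ≈ -28891.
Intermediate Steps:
o(G, E) = -1/107 (o(G, E) = 1/(-107) = -1/107)
(-11174/16831 + o(-66, -99)/(-22744)) - 1*28890 = (-11174/16831 - 1/107/(-22744)) - 1*28890 = (-11174*1/16831 - 1/107*(-1/22744)) - 28890 = (-11174/16831 + 1/2433608) - 28890 = -27193118961/40960056248 - 28890 = -1183363218123681/40960056248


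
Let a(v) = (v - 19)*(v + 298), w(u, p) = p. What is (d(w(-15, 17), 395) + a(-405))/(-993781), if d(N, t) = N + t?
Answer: -45780/993781 ≈ -0.046066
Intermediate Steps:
a(v) = (-19 + v)*(298 + v)
(d(w(-15, 17), 395) + a(-405))/(-993781) = ((17 + 395) + (-5662 + (-405)² + 279*(-405)))/(-993781) = (412 + (-5662 + 164025 - 112995))*(-1/993781) = (412 + 45368)*(-1/993781) = 45780*(-1/993781) = -45780/993781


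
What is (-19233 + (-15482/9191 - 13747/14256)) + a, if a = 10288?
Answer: -1172382644789/131026896 ≈ -8947.7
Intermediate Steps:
(-19233 + (-15482/9191 - 13747/14256)) + a = (-19233 + (-15482/9191 - 13747/14256)) + 10288 = (-19233 - 347060069/131026896) + 10288 = -2520387350837/131026896 + 10288 = -1172382644789/131026896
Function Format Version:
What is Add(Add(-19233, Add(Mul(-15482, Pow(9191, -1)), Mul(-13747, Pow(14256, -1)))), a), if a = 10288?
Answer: Rational(-1172382644789, 131026896) ≈ -8947.7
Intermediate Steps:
Add(Add(-19233, Add(Mul(-15482, Pow(9191, -1)), Mul(-13747, Pow(14256, -1)))), a) = Add(Add(-19233, Add(Mul(-15482, Pow(9191, -1)), Mul(-13747, Pow(14256, -1)))), 10288) = Add(Add(-19233, Add(Mul(-15482, Rational(1, 9191)), Mul(-13747, Rational(1, 14256)))), 10288) = Add(Add(-19233, Add(Rational(-15482, 9191), Rational(-13747, 14256))), 10288) = Add(Add(-19233, Rational(-347060069, 131026896)), 10288) = Add(Rational(-2520387350837, 131026896), 10288) = Rational(-1172382644789, 131026896)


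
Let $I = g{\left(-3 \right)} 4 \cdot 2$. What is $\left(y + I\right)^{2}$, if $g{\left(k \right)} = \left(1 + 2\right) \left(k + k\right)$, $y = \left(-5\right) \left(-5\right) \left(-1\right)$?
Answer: $28561$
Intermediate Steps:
$y = -25$ ($y = 25 \left(-1\right) = -25$)
$g{\left(k \right)} = 6 k$ ($g{\left(k \right)} = 3 \cdot 2 k = 6 k$)
$I = -144$ ($I = 6 \left(-3\right) 4 \cdot 2 = \left(-18\right) 4 \cdot 2 = \left(-72\right) 2 = -144$)
$\left(y + I\right)^{2} = \left(-25 - 144\right)^{2} = \left(-169\right)^{2} = 28561$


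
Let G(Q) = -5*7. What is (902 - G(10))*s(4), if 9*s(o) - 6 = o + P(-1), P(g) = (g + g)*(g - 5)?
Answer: 20614/9 ≈ 2290.4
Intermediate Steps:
P(g) = 2*g*(-5 + g) (P(g) = (2*g)*(-5 + g) = 2*g*(-5 + g))
G(Q) = -35
s(o) = 2 + o/9 (s(o) = ⅔ + (o + 2*(-1)*(-5 - 1))/9 = ⅔ + (o + 2*(-1)*(-6))/9 = ⅔ + (o + 12)/9 = ⅔ + (12 + o)/9 = ⅔ + (4/3 + o/9) = 2 + o/9)
(902 - G(10))*s(4) = (902 - 1*(-35))*(2 + (⅑)*4) = (902 + 35)*(2 + 4/9) = 937*(22/9) = 20614/9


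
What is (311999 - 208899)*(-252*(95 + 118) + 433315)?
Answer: 39140780900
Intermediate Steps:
(311999 - 208899)*(-252*(95 + 118) + 433315) = 103100*(-252*213 + 433315) = 103100*(-53676 + 433315) = 103100*379639 = 39140780900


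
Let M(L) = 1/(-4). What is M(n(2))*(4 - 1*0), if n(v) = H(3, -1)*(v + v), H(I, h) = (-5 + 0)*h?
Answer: -1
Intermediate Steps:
H(I, h) = -5*h
n(v) = 10*v (n(v) = (-5*(-1))*(v + v) = 5*(2*v) = 10*v)
M(L) = -1/4
M(n(2))*(4 - 1*0) = -(4 - 1*0)/4 = -(4 + 0)/4 = -1/4*4 = -1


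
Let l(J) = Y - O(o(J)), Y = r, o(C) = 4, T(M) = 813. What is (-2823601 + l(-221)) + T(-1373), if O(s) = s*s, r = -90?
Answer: -2822894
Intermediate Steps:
O(s) = s²
Y = -90
l(J) = -106 (l(J) = -90 - 1*4² = -90 - 1*16 = -90 - 16 = -106)
(-2823601 + l(-221)) + T(-1373) = (-2823601 - 106) + 813 = -2823707 + 813 = -2822894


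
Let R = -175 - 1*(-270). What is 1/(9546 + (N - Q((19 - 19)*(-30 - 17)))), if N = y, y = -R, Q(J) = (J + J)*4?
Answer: 1/9451 ≈ 0.00010581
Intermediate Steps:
R = 95 (R = -175 + 270 = 95)
Q(J) = 8*J (Q(J) = (2*J)*4 = 8*J)
y = -95 (y = -1*95 = -95)
N = -95
1/(9546 + (N - Q((19 - 19)*(-30 - 17)))) = 1/(9546 + (-95 - 8*(19 - 19)*(-30 - 17))) = 1/(9546 + (-95 - 8*0*(-47))) = 1/(9546 + (-95 - 8*0)) = 1/(9546 + (-95 - 1*0)) = 1/(9546 + (-95 + 0)) = 1/(9546 - 95) = 1/9451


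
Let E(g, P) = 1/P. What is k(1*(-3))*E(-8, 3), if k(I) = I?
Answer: -1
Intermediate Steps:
k(1*(-3))*E(-8, 3) = (1*(-3))/3 = -3*⅓ = -1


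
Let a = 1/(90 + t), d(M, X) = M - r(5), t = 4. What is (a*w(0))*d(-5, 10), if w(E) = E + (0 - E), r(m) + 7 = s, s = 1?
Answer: 0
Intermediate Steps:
r(m) = -6 (r(m) = -7 + 1 = -6)
d(M, X) = 6 + M (d(M, X) = M - 1*(-6) = M + 6 = 6 + M)
a = 1/94 (a = 1/(90 + 4) = 1/94 ≈ 0.010638)
w(E) = 0 (w(E) = E - E = 0)
(a*w(0))*d(-5, 10) = ((1/94)*0)*(6 - 5) = 0*1 = 0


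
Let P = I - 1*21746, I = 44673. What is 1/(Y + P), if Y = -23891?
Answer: -1/964 ≈ -0.0010373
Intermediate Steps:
P = 22927 (P = 44673 - 1*21746 = 44673 - 21746 = 22927)
1/(Y + P) = 1/(-23891 + 22927) = 1/(-964) = -1/964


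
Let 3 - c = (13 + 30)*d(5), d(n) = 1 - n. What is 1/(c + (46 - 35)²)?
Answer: 1/296 ≈ 0.0033784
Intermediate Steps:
c = 175 (c = 3 - (13 + 30)*(1 - 1*5) = 3 - 43*(1 - 5) = 3 - 43*(-4) = 3 - 1*(-172) = 3 + 172 = 175)
1/(c + (46 - 35)²) = 1/(175 + (46 - 35)²) = 1/(175 + 11²) = 1/(175 + 121) = 1/296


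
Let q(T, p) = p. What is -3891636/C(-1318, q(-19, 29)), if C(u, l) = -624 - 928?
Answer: 972909/388 ≈ 2507.5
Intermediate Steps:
C(u, l) = -1552
-3891636/C(-1318, q(-19, 29)) = -3891636/(-1552) = -3891636*(-1/1552) = 972909/388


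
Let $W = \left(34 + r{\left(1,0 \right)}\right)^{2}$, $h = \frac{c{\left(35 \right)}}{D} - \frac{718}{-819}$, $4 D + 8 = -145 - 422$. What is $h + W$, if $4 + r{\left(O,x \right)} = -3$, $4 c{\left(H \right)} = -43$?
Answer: $\frac{343752392}{470925} \approx 729.95$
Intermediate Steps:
$c{\left(H \right)} = - \frac{43}{4}$ ($c{\left(H \right)} = \frac{1}{4} \left(-43\right) = - \frac{43}{4}$)
$D = - \frac{575}{4}$ ($D = -2 + \frac{-145 - 422}{4} = -2 + \frac{1}{4} \left(-567\right) = -2 - \frac{567}{4} = - \frac{575}{4} \approx -143.75$)
$r{\left(O,x \right)} = -7$ ($r{\left(O,x \right)} = -4 - 3 = -7$)
$h = \frac{448067}{470925}$ ($h = - \frac{43}{4 \left(- \frac{575}{4}\right)} - \frac{718}{-819} = \left(- \frac{43}{4}\right) \left(- \frac{4}{575}\right) - - \frac{718}{819} = \frac{43}{575} + \frac{718}{819} = \frac{448067}{470925} \approx 0.95146$)
$W = 729$ ($W = \left(34 - 7\right)^{2} = 27^{2} = 729$)
$h + W = \frac{448067}{470925} + 729 = \frac{343752392}{470925}$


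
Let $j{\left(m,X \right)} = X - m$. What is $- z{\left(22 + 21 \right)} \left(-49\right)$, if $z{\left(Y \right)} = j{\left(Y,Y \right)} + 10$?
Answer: $490$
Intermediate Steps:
$z{\left(Y \right)} = 10$ ($z{\left(Y \right)} = \left(Y - Y\right) + 10 = 0 + 10 = 10$)
$- z{\left(22 + 21 \right)} \left(-49\right) = \left(-1\right) 10 \left(-49\right) = \left(-10\right) \left(-49\right) = 490$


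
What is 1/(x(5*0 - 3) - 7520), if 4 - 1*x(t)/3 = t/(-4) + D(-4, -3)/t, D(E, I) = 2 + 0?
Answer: -4/30033 ≈ -0.00013319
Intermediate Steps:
D(E, I) = 2
x(t) = 12 - 6/t + 3*t/4 (x(t) = 12 - 3*(t/(-4) + 2/t) = 12 - 3*(t*(-¼) + 2/t) = 12 - 3*(-t/4 + 2/t) = 12 - 3*(2/t - t/4) = 12 + (-6/t + 3*t/4) = 12 - 6/t + 3*t/4)
1/(x(5*0 - 3) - 7520) = 1/((12 - 6/(5*0 - 3) + 3*(5*0 - 3)/4) - 7520) = 1/((12 - 6/(0 - 3) + 3*(0 - 3)/4) - 7520) = 1/((12 - 6/(-3) + (¾)*(-3)) - 7520) = 1/((12 - 6*(-⅓) - 9/4) - 7520) = 1/((12 + 2 - 9/4) - 7520) = 1/(47/4 - 7520) = 1/(-30033/4) = -4/30033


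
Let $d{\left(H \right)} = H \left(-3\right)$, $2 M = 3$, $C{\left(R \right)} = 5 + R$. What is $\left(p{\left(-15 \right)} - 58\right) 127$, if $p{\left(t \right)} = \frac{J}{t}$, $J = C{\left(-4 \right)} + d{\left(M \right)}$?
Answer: $- \frac{220091}{30} \approx -7336.4$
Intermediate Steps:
$M = \frac{3}{2}$ ($M = \frac{1}{2} \cdot 3 = \frac{3}{2} \approx 1.5$)
$d{\left(H \right)} = - 3 H$
$J = - \frac{7}{2}$ ($J = \left(5 - 4\right) - \frac{9}{2} = 1 - \frac{9}{2} = - \frac{7}{2} \approx -3.5$)
$p{\left(t \right)} = - \frac{7}{2 t}$
$\left(p{\left(-15 \right)} - 58\right) 127 = \left(- \frac{7}{2 \left(-15\right)} - 58\right) 127 = \left(\left(- \frac{7}{2}\right) \left(- \frac{1}{15}\right) - 58\right) 127 = \left(\frac{7}{30} - 58\right) 127 = \left(- \frac{1733}{30}\right) 127 = - \frac{220091}{30}$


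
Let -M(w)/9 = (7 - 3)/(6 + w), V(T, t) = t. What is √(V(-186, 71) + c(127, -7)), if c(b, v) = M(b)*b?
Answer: √647843/133 ≈ 6.0518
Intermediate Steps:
M(w) = -36/(6 + w) (M(w) = -9*(7 - 3)/(6 + w) = -36/(6 + w))
c(b, v) = -36*b/(6 + b) (c(b, v) = (-36/(6 + b))*b = -36*b/(6 + b))
√(V(-186, 71) + c(127, -7)) = √(71 - 36*127/(6 + 127)) = √(71 - 36*127/133) = √(71 - 36*127*1/133) = √(71 - 4572/133) = √(4871/133) = √647843/133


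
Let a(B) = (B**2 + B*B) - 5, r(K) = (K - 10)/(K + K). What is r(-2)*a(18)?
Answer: 1929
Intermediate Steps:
r(K) = (-10 + K)/(2*K) (r(K) = (-10 + K)/((2*K)) = (-10 + K)*(1/(2*K)) = (-10 + K)/(2*K))
a(B) = -5 + 2*B**2 (a(B) = (B**2 + B**2) - 5 = 2*B**2 - 5 = -5 + 2*B**2)
r(-2)*a(18) = ((1/2)*(-10 - 2)/(-2))*(-5 + 2*18**2) = ((1/2)*(-1/2)*(-12))*(-5 + 2*324) = 3*(-5 + 648) = 3*643 = 1929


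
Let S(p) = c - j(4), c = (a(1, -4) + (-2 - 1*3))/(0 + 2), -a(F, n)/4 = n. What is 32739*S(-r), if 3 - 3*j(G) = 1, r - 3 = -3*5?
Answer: 316477/2 ≈ 1.5824e+5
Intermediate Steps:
r = -12 (r = 3 - 3*5 = 3 - 15 = -12)
a(F, n) = -4*n
j(G) = ⅔ (j(G) = 1 - ⅓*1 = 1 - ⅓ = ⅔)
c = 11/2 (c = (-4*(-4) + (-2 - 1*3))/(0 + 2) = (16 + (-2 - 3))/2 = (16 - 5)*(½) = 11*(½) = 11/2 ≈ 5.5000)
S(p) = 29/6 (S(p) = 11/2 - 1*⅔ = 11/2 - ⅔ = 29/6)
32739*S(-r) = 32739*(29/6) = 316477/2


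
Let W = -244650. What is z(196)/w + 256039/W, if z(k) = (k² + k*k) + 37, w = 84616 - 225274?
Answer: -652618268/409666425 ≈ -1.5930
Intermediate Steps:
w = -140658
z(k) = 37 + 2*k² (z(k) = (k² + k²) + 37 = 2*k² + 37 = 37 + 2*k²)
z(196)/w + 256039/W = (37 + 2*196²)/(-140658) + 256039/(-244650) = (37 + 2*38416)*(-1/140658) + 256039*(-1/244650) = (37 + 76832)*(-1/140658) - 36577/34950 = 76869*(-1/140658) - 36577/34950 = -25623/46886 - 36577/34950 = -652618268/409666425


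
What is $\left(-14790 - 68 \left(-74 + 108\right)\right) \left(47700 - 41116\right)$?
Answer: $-112599568$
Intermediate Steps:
$\left(-14790 - 68 \left(-74 + 108\right)\right) \left(47700 - 41116\right) = \left(-14790 - 2312\right) 6584 = \left(-17102\right) 6584 = -112599568$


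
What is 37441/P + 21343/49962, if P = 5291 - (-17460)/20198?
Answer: 20032088626835/2670096133518 ≈ 7.5024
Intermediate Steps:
P = 53442539/10099 (P = 5291 - (-17460)/20198 = 5291 - 1*(-8730/10099) = 5291 + 8730/10099 = 53442539/10099 ≈ 5291.9)
37441/P + 21343/49962 = 37441/(53442539/10099) + 21343/49962 = 37441*(10099/53442539) + 21343*(1/49962) = 378116659/53442539 + 21343/49962 = 20032088626835/2670096133518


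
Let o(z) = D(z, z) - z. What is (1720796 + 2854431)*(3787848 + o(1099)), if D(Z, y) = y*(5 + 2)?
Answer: 17360433488334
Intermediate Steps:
D(Z, y) = 7*y (D(Z, y) = y*7 = 7*y)
o(z) = 6*z (o(z) = 7*z - z = 6*z)
(1720796 + 2854431)*(3787848 + o(1099)) = (1720796 + 2854431)*(3787848 + 6*1099) = 4575227*(3787848 + 6594) = 4575227*3794442 = 17360433488334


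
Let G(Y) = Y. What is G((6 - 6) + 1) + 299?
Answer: 300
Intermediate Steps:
G((6 - 6) + 1) + 299 = ((6 - 6) + 1) + 299 = (0 + 1) + 299 = 1 + 299 = 300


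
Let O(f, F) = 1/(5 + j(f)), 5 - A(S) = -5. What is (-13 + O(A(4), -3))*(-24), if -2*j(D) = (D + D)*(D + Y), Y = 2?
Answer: 35904/115 ≈ 312.21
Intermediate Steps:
A(S) = 10 (A(S) = 5 - 1*(-5) = 5 + 5 = 10)
j(D) = -D*(2 + D) (j(D) = -(D + D)*(D + 2)/2 = -2*D*(2 + D)/2 = -D*(2 + D))
O(f, F) = 1/(5 - f*(2 + f))
(-13 + O(A(4), -3))*(-24) = (-13 - 1/(-5 + 10*(2 + 10)))*(-24) = (-13 - 1/(-5 + 10*12))*(-24) = (-13 - 1/(-5 + 120))*(-24) = (-13 - 1/115)*(-24) = -1496/115*(-24) = 35904/115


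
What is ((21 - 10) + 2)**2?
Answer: 169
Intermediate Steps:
((21 - 10) + 2)**2 = (11 + 2)**2 = 13**2 = 169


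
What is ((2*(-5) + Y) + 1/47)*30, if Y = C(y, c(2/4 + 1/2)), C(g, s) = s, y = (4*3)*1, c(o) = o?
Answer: -12660/47 ≈ -269.36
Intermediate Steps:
y = 12 (y = 12*1 = 12)
Y = 1 (Y = 2/4 + 1/2 = 2*(¼) + 1*(½) = ½ + ½ = 1)
((2*(-5) + Y) + 1/47)*30 = ((2*(-5) + 1) + 1/47)*30 = ((-10 + 1) + 1/47)*30 = (-9 + 1/47)*30 = -422/47*30 = -12660/47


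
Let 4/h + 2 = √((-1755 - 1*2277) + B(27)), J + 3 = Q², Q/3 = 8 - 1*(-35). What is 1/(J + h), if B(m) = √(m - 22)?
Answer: (-4036 + √5)/(2*(-33575480 + 2*√(-4032 + √5) + 8319*√5)) ≈ 6.0103e-5 + 2.274e-10*I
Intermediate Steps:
B(m) = √(-22 + m)
Q = 129 (Q = 3*(8 - 1*(-35)) = 3*(8 + 35) = 3*43 = 129)
J = 16638 (J = -3 + 129² = -3 + 16641 = 16638)
h = 4/(-2 + √(-4032 + √5)) (h = 4/(-2 + √((-1755 - 1*2277) + √(-22 + 27))) = 4/(-2 + √((-1755 - 2277) + √5)) = 4/(-2 + √(-4032 + √5)) ≈ -0.0019833 - 0.062949*I)
1/(J + h) = 1/(16638 - (8 + 4*I*√(4032 - √5))/(4036 - √5))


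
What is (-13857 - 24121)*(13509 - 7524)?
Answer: -227298330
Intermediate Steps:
(-13857 - 24121)*(13509 - 7524) = -37978*5985 = -227298330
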